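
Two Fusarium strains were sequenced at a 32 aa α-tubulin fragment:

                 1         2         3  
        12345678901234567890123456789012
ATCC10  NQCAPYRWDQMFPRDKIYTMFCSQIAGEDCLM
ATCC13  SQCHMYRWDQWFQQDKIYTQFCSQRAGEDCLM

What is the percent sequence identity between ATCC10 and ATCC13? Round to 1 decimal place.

The sequences differ at positions 1 (N/S), 4 (A/H), 5 (P/M), 11 (M/W), 13 (P/Q), 14 (R/Q), 20 (M/Q), 25 (I/R).
24 of the 32 sites match, so the percent identity is 24/32 × 100 = 75.0%.

75.0%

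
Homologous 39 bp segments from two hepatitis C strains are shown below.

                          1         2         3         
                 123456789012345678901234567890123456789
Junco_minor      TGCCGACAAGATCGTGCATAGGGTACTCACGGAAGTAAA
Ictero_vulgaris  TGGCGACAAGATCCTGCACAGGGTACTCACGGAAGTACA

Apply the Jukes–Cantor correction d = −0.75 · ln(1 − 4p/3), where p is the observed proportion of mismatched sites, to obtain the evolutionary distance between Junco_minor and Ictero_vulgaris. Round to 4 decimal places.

Differing sites — 3:C/G; 14:G/C; 19:T/C; 38:A/C.
p = 4/39 = 0.102564.
d = −0.75 · ln(1 − (4/3)·0.102564) = −0.75 · ln(0.863248) = −0.75 · (-0.147053) = 0.1103.

0.1103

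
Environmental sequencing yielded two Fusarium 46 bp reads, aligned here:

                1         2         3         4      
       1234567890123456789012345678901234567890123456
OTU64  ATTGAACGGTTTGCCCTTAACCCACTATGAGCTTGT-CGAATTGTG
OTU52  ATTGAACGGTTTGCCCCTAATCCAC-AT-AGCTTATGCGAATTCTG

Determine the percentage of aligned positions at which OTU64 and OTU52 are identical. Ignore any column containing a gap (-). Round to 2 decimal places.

Excluding the 3 gap columns leaves 43 comparable sites.
Mismatches occur at site 17 (T/C), site 21 (C/T), site 35 (G/A), site 44 (G/C).
39 of the 43 comparable sites match, so the percent identity is 39/43 × 100 = 90.70%.

90.70%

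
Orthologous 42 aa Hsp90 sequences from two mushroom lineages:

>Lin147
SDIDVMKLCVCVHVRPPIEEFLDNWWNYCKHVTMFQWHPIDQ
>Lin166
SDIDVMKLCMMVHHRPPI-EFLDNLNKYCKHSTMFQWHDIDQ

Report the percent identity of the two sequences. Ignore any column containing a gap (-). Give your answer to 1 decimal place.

80.5%

Excluding the 1 gap column leaves 41 comparable sites.
Differing sites — 10:V/M; 11:C/M; 14:V/H; 25:W/L; 26:W/N; 27:N/K; 32:V/S; 39:P/D.
33 of the 41 comparable sites match, so the percent identity is 33/41 × 100 = 80.5%.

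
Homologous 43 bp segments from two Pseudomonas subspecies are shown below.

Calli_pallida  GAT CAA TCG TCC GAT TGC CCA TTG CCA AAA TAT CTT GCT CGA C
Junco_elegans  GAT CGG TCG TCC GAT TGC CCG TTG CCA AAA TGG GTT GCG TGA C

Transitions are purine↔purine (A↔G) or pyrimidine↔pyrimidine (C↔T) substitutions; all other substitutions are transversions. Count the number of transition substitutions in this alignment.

5

The sequences differ at positions 5 (A/G, transition), 6 (A/G, transition), 21 (A/G, transition), 32 (A/G, transition), 33 (T/G, transversion), 34 (C/G, transversion), 39 (T/G, transversion), 40 (C/T, transition).
Of the 8 differences, 5 transitions and 3 transversions, so the answer is 5.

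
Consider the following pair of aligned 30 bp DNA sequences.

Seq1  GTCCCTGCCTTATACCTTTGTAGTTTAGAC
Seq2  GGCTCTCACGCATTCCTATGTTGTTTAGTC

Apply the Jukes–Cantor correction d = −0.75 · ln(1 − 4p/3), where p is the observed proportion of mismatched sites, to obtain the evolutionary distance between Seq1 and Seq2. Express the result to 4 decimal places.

0.4408

Mismatches occur at site 2 (T/G), site 4 (C/T), site 7 (G/C), site 8 (C/A), site 10 (T/G), site 11 (T/C), site 14 (A/T), site 18 (T/A), site 22 (A/T), site 29 (A/T).
p = 10/30 = 0.333333.
d = −0.75 · ln(1 − (4/3)·0.333333) = −0.75 · ln(0.555556) = −0.75 · (-0.587786) = 0.4408.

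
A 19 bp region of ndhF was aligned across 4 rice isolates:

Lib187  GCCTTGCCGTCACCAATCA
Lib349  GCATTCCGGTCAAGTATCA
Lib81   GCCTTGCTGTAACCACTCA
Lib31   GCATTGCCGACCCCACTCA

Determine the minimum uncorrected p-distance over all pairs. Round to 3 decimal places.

Pairwise Hamming distances:
  Lib187 vs Lib349: 6
  Lib187 vs Lib81: 3
  Lib187 vs Lib31: 4
  Lib349 vs Lib81: 8
  Lib349 vs Lib31: 8
  Lib81 vs Lib31: 5
The smallest is 3 mismatches, between Lib187 and Lib81; p = 3/19 = 0.158.

0.158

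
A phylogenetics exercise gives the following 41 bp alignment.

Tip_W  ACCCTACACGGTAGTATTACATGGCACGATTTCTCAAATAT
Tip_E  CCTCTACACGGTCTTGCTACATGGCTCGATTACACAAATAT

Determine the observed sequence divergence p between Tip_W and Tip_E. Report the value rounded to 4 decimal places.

0.2195

The sequences differ at positions 1 (A/C), 3 (C/T), 13 (A/C), 14 (G/T), 16 (A/G), 17 (T/C), 26 (A/T), 32 (T/A), 34 (T/A).
There are 9 differences over 41 sites, so p = 9/41 = 0.2195.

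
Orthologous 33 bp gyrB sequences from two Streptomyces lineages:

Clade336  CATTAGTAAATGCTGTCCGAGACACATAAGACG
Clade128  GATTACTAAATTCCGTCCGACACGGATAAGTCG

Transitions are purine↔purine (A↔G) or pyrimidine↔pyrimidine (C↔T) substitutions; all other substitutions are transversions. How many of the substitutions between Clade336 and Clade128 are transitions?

Differing sites — 1:C/G (Tv); 6:G/C (Tv); 12:G/T (Tv); 14:T/C (Ti); 21:G/C (Tv); 24:A/G (Ti); 25:C/G (Tv); 31:A/T (Tv).
Of the 8 differences, 2 transitions and 6 transversions, so the answer is 2.

2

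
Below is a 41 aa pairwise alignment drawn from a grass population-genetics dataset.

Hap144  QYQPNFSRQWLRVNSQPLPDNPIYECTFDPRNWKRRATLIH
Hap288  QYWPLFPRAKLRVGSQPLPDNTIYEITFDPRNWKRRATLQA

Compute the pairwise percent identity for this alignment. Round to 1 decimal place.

75.6%

Differing sites — 3:Q/W; 5:N/L; 7:S/P; 9:Q/A; 10:W/K; 14:N/G; 22:P/T; 26:C/I; 40:I/Q; 41:H/A.
31 of the 41 sites match, so the percent identity is 31/41 × 100 = 75.6%.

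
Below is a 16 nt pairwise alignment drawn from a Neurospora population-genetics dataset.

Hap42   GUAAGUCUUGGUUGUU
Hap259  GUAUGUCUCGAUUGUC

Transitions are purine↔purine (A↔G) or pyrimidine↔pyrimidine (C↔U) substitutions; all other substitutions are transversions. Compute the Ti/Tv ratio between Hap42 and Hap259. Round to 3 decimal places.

3.000

The sequences differ at positions 4 (A/U, transversion), 9 (U/C, transition), 11 (G/A, transition), 16 (U/C, transition).
Of the 4 differences, 3 transitions and 1 transversion, so Ti/Tv = 3/1 = 3.000.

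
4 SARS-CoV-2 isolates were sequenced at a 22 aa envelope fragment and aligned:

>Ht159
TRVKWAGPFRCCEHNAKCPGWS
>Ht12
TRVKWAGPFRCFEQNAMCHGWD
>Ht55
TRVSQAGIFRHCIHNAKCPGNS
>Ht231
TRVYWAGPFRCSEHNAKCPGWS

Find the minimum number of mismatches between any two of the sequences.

Pairwise Hamming distances:
  Ht159 vs Ht12: 5
  Ht159 vs Ht55: 6
  Ht159 vs Ht231: 2
  Ht12 vs Ht55: 11
  Ht12 vs Ht231: 6
  Ht55 vs Ht231: 7
The smallest is 2, between Ht159 and Ht231.

2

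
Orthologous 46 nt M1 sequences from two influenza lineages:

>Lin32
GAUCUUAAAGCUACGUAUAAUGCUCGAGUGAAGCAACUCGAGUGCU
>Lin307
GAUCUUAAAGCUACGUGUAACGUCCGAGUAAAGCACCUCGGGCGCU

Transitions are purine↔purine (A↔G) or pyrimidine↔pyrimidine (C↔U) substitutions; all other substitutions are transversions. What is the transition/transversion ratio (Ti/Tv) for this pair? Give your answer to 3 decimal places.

7.000

Differing sites — 17:A/G (Ti); 21:U/C (Ti); 23:C/U (Ti); 24:U/C (Ti); 30:G/A (Ti); 36:A/C (Tv); 41:A/G (Ti); 43:U/C (Ti).
Of the 8 differences, 7 transitions and 1 transversion, so Ti/Tv = 7/1 = 7.000.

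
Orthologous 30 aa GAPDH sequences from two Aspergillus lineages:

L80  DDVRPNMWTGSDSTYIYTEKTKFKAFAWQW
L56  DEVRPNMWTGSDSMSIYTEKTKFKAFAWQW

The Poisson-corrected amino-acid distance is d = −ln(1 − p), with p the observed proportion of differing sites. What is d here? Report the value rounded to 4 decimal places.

0.1054

Mismatches occur at site 2 (D↔E), site 14 (T↔M), site 15 (Y↔S).
p = 3/30 = 0.100000.
d = −ln(1 − 0.100000) = −ln(0.900000) = 0.1054.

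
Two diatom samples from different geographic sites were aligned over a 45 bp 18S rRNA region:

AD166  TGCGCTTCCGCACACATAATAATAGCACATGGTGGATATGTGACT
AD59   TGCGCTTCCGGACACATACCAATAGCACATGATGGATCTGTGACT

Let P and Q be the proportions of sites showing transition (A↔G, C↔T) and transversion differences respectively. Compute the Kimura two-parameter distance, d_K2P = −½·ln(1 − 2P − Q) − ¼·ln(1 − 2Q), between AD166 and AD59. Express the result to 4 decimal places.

0.1203

Mismatches occur at site 11 (C/G, transversion), site 19 (A/C, transversion), site 20 (T/C, transition), site 32 (G/A, transition), site 38 (A/C, transversion).
Of the 5 differences, 2 transitions and 3 transversions over 45 sites: P = 2/45 = 0.044444, Q = 3/45 = 0.066667.
d = −0.5·ln(0.844445) − 0.25·ln(0.866666) = −0.5·(-0.169076) − 0.25·(-0.143102) = 0.1203.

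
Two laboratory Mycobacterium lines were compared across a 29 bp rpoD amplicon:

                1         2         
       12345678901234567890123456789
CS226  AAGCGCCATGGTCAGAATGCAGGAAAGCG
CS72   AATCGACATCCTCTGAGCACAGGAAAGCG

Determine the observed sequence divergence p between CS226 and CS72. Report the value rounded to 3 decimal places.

Differing sites — 3:G/T; 6:C/A; 10:G/C; 11:G/C; 14:A/T; 17:A/G; 18:T/C; 19:G/A.
There are 8 differences over 29 sites, so p = 8/29 = 0.276.

0.276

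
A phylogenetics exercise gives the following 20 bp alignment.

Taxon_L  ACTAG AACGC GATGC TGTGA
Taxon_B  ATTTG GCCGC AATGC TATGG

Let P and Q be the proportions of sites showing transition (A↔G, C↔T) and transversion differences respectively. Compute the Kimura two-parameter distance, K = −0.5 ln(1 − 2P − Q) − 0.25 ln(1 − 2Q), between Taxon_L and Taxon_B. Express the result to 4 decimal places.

The sequences differ at positions 2 (C/T, transition), 4 (A/T, transversion), 6 (A/G, transition), 7 (A/C, transversion), 11 (G/A, transition), 17 (G/A, transition), 20 (A/G, transition).
Of the 7 differences, 5 transitions and 2 transversions over 20 sites: P = 5/20 = 0.250000, Q = 2/20 = 0.100000.
d = −0.5·ln(0.400000) − 0.25·ln(0.800000) = −0.5·(-0.916291) − 0.25·(-0.223144) = 0.5139.

0.5139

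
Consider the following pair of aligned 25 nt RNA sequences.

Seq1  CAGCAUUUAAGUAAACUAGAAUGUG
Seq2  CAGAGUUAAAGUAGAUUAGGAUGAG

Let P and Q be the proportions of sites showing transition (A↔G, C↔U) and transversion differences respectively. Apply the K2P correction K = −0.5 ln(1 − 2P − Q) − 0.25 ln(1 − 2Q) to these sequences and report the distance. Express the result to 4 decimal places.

0.3585

The sequences differ at positions 4 (C/A, transversion), 5 (A/G, transition), 8 (U/A, transversion), 14 (A/G, transition), 16 (C/U, transition), 20 (A/G, transition), 24 (U/A, transversion).
Of the 7 differences, 4 transitions and 3 transversions over 25 sites: P = 4/25 = 0.160000, Q = 3/25 = 0.120000.
d = −0.5·ln(0.560000) − 0.25·ln(0.760000) = −0.5·(-0.579818) − 0.25·(-0.274437) = 0.3585.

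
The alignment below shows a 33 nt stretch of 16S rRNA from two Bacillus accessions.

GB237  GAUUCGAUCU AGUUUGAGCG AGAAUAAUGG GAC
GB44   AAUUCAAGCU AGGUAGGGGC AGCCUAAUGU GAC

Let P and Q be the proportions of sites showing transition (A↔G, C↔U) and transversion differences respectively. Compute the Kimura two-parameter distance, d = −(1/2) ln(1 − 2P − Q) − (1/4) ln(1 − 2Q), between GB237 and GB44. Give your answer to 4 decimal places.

0.4419

Mismatches occur at site 1 (G→A, transition), site 6 (G→A, transition), site 8 (U→G, transversion), site 13 (U→G, transversion), site 15 (U→A, transversion), site 17 (A→G, transition), site 19 (C→G, transversion), site 20 (G→C, transversion), site 23 (A→C, transversion), site 24 (A→C, transversion), site 30 (G→U, transversion).
Of the 11 differences, 3 transitions and 8 transversions over 33 sites: P = 3/33 = 0.090909, Q = 8/33 = 0.242424.
d = −0.5·ln(0.575758) − 0.25·ln(0.515152) = −0.5·(-0.552068) − 0.25·(-0.663293) = 0.4419.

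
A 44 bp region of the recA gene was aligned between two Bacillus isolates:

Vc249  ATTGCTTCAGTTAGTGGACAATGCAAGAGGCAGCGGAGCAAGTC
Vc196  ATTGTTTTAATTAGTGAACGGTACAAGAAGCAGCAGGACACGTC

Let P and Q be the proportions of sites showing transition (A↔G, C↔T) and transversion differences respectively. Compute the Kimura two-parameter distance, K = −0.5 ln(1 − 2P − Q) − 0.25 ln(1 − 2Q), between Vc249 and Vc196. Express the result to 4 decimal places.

0.3815

Differing sites — 5:C/T (Ti); 8:C/T (Ti); 10:G/A (Ti); 17:G/A (Ti); 20:A/G (Ti); 21:A/G (Ti); 23:G/A (Ti); 29:G/A (Ti); 35:G/A (Ti); 37:A/G (Ti); 38:G/A (Ti); 41:A/C (Tv).
Of the 12 differences, 11 transitions and 1 transversion over 44 sites: P = 11/44 = 0.250000, Q = 1/44 = 0.022727.
d = −0.5·ln(0.477273) − 0.25·ln(0.954546) = −0.5·(-0.739667) − 0.25·(-0.046519) = 0.3815.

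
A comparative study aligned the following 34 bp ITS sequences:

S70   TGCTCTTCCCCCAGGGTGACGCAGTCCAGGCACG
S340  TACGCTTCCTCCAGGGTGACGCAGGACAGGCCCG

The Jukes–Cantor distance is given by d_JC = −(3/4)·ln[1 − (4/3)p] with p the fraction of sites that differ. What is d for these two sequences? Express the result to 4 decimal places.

The sequences differ at positions 2 (G/A), 4 (T/G), 10 (C/T), 25 (T/G), 26 (C/A), 32 (A/C).
p = 6/34 = 0.176471.
d = −0.75 · ln(1 − (4/3)·0.176471) = −0.75 · ln(0.764705) = −0.75 · (-0.268265) = 0.2012.

0.2012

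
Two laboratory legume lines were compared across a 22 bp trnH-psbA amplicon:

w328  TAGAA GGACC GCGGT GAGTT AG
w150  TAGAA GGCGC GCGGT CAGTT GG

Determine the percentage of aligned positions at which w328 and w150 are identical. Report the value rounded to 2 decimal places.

Mismatches occur at site 8 (A/C), site 9 (C/G), site 16 (G/C), site 21 (A/G).
18 of the 22 sites match, so the percent identity is 18/22 × 100 = 81.82%.

81.82%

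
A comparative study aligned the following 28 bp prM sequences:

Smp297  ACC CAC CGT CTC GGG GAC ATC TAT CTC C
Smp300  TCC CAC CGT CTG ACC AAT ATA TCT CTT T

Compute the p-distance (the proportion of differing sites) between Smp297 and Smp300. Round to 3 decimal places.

0.393

Differing sites — 1:A/T; 12:C/G; 13:G/A; 14:G/C; 15:G/C; 16:G/A; 18:C/T; 21:C/A; 23:A/C; 27:C/T; 28:C/T.
There are 11 differences over 28 sites, so p = 11/28 = 0.393.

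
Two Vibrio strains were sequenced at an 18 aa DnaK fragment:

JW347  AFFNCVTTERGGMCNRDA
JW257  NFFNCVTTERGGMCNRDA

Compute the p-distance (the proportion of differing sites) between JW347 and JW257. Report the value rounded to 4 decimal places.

Differing sites — 1:A/N.
There are 1 differences over 18 sites, so p = 1/18 = 0.0556.

0.0556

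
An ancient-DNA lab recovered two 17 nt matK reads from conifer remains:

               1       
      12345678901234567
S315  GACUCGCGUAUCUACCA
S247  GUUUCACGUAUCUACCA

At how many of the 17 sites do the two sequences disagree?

3

The sequences differ at positions 2 (A/U), 3 (C/U), 6 (G/A).
That gives 3 mismatches out of 17 aligned sites, so the Hamming distance is 3.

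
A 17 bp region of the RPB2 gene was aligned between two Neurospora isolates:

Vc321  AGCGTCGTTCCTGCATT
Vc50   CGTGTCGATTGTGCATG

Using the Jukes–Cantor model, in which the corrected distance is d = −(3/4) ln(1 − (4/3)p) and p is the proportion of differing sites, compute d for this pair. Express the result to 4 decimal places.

0.4770

Mismatches occur at site 1 (A↔C), site 3 (C↔T), site 8 (T↔A), site 10 (C↔T), site 11 (C↔G), site 17 (T↔G).
p = 6/17 = 0.352941.
d = −0.75 · ln(1 − (4/3)·0.352941) = −0.75 · ln(0.529412) = −0.75 · (-0.635988) = 0.4770.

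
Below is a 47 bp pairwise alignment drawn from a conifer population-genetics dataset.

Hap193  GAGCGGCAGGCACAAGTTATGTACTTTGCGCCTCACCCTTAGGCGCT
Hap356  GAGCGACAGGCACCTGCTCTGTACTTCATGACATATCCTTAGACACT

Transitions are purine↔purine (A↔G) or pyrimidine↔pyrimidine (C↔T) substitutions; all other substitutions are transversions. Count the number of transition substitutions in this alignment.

9

Mismatches occur at site 6 (G→A, transition), site 14 (A→C, transversion), site 15 (A→T, transversion), site 17 (T→C, transition), site 19 (A→C, transversion), site 27 (T→C, transition), site 28 (G→A, transition), site 29 (C→T, transition), site 31 (C→A, transversion), site 33 (T→A, transversion), site 34 (C→T, transition), site 36 (C→T, transition), site 43 (G→A, transition), site 45 (G→A, transition).
Of the 14 differences, 9 transitions and 5 transversions, so the answer is 9.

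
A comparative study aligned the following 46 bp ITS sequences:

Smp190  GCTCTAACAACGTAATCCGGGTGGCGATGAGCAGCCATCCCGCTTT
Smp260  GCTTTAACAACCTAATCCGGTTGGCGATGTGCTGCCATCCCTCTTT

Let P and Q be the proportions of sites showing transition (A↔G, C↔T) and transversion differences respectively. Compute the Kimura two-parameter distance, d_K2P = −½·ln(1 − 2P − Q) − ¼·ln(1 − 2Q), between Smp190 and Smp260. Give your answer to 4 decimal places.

0.1438

Differing sites — 4:C/T (Ti); 12:G/C (Tv); 21:G/T (Tv); 30:A/T (Tv); 33:A/T (Tv); 42:G/T (Tv).
Of the 6 differences, 1 transition and 5 transversions over 46 sites: P = 1/46 = 0.021739, Q = 5/46 = 0.108696.
d = −0.5·ln(0.847826) − 0.25·ln(0.782608) = −0.5·(-0.165080) − 0.25·(-0.245123) = 0.1438.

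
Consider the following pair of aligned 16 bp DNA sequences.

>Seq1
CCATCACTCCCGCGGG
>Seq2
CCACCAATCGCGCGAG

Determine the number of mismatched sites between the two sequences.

The sequences differ at positions 4 (T/C), 7 (C/A), 10 (C/G), 15 (G/A).
That gives 4 mismatches out of 16 aligned sites, so the Hamming distance is 4.

4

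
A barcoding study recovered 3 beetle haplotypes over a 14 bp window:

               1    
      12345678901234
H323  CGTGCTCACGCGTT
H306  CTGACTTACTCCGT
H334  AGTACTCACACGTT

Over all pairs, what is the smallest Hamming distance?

3

Pairwise Hamming distances:
  H323 vs H306: 7
  H323 vs H334: 3
  H306 vs H334: 7
The smallest is 3, between H323 and H334.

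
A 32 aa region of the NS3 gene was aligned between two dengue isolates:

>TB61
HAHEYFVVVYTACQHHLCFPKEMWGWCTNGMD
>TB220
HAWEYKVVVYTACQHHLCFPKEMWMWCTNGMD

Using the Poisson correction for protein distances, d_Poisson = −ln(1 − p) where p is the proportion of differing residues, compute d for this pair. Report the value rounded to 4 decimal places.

0.0984

Differing sites — 3:H/W; 6:F/K; 25:G/M.
p = 3/32 = 0.093750.
d = −ln(1 − 0.093750) = −ln(0.906250) = 0.0984.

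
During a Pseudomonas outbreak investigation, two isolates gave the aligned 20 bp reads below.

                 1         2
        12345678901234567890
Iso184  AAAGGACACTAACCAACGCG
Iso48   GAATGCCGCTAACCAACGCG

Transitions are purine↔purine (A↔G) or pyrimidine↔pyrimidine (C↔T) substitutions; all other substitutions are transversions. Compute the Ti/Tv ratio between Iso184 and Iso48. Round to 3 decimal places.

The sequences differ at positions 1 (A/G, transition), 4 (G/T, transversion), 6 (A/C, transversion), 8 (A/G, transition).
Of the 4 differences, 2 transitions and 2 transversions, so Ti/Tv = 2/2 = 1.000.

1.000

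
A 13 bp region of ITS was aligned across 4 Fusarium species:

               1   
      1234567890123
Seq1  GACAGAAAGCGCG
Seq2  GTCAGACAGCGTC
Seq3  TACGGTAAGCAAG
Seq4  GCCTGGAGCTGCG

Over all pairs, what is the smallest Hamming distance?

Pairwise Hamming distances:
  Seq1 vs Seq2: 4
  Seq1 vs Seq3: 5
  Seq1 vs Seq4: 6
  Seq2 vs Seq3: 8
  Seq2 vs Seq4: 9
  Seq3 vs Seq4: 9
The smallest is 4, between Seq1 and Seq2.

4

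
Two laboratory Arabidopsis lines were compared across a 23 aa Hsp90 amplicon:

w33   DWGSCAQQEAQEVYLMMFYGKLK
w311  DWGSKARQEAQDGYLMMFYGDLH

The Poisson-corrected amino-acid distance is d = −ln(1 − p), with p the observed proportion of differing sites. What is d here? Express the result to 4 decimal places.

0.3023

Differing sites — 5:C/K; 7:Q/R; 12:E/D; 13:V/G; 21:K/D; 23:K/H.
p = 6/23 = 0.260870.
d = −ln(1 − 0.260870) = −ln(0.739130) = 0.3023.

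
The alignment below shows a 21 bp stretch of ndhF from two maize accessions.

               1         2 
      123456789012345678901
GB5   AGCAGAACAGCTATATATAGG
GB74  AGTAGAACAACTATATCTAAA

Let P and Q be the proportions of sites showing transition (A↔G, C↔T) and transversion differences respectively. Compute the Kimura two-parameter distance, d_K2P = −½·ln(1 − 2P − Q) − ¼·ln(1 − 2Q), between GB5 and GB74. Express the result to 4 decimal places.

0.3048

Differing sites — 3:C/T (Ti); 10:G/A (Ti); 17:A/C (Tv); 20:G/A (Ti); 21:G/A (Ti).
Of the 5 differences, 4 transitions and 1 transversion over 21 sites: P = 4/21 = 0.190476, Q = 1/21 = 0.047619.
d = −0.5·ln(0.571429) − 0.25·ln(0.904762) = −0.5·(-0.559615) − 0.25·(-0.100083) = 0.3048.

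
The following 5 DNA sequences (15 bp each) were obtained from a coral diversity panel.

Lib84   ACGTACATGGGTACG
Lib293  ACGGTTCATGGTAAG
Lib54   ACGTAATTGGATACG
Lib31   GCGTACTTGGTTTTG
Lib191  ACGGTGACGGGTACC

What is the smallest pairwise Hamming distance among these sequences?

3

Pairwise Hamming distances:
  Lib84 vs Lib293: 7
  Lib84 vs Lib54: 3
  Lib84 vs Lib31: 5
  Lib84 vs Lib191: 5
  Lib293 vs Lib54: 8
  Lib293 vs Lib31: 10
  Lib293 vs Lib191: 6
  Lib54 vs Lib31: 5
  Lib54 vs Lib191: 7
  Lib31 vs Lib191: 10
The smallest is 3, between Lib84 and Lib54.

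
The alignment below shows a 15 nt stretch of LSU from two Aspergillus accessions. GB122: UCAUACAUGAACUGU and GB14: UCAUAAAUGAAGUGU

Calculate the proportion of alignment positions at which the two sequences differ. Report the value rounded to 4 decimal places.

Differing sites — 6:C/A; 12:C/G.
There are 2 differences over 15 sites, so p = 2/15 = 0.1333.

0.1333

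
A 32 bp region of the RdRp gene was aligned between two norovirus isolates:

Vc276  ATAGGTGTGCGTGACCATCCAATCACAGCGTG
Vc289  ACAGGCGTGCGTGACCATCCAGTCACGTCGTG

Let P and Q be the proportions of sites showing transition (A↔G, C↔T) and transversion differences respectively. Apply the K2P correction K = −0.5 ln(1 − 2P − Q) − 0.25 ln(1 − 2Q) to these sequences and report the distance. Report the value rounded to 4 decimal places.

0.1813

Mismatches occur at site 2 (T↔C, transition), site 6 (T↔C, transition), site 22 (A↔G, transition), site 27 (A↔G, transition), site 28 (G↔T, transversion).
Of the 5 differences, 4 transitions and 1 transversion over 32 sites: P = 4/32 = 0.125000, Q = 1/32 = 0.031250.
d = −0.5·ln(0.718750) − 0.25·ln(0.937500) = −0.5·(-0.330242) − 0.25·(-0.064539) = 0.1813.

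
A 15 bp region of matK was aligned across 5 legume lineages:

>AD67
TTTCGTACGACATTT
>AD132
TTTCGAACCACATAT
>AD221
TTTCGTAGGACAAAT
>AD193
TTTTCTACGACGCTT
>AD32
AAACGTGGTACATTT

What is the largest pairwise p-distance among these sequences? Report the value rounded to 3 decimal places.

0.667

Pairwise Hamming distances:
  AD67 vs AD132: 3
  AD67 vs AD221: 3
  AD67 vs AD193: 4
  AD67 vs AD32: 6
  AD132 vs AD221: 4
  AD132 vs AD193: 7
  AD132 vs AD32: 8
  AD221 vs AD193: 6
  AD221 vs AD32: 7
  AD193 vs AD32: 10
The largest is 10 mismatches, between AD193 and AD32; p = 10/15 = 0.667.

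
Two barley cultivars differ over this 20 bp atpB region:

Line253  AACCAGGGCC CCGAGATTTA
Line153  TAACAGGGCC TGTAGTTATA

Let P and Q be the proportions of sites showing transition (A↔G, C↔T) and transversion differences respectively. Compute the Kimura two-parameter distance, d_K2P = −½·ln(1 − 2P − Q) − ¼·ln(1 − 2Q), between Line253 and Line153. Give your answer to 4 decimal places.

0.4845

Differing sites — 1:A/T (Tv); 3:C/A (Tv); 11:C/T (Ti); 12:C/G (Tv); 13:G/T (Tv); 16:A/T (Tv); 18:T/A (Tv).
Of the 7 differences, 1 transition and 6 transversions over 20 sites: P = 1/20 = 0.050000, Q = 6/20 = 0.300000.
d = −0.5·ln(0.600000) − 0.25·ln(0.400000) = −0.5·(-0.510826) − 0.25·(-0.916291) = 0.4845.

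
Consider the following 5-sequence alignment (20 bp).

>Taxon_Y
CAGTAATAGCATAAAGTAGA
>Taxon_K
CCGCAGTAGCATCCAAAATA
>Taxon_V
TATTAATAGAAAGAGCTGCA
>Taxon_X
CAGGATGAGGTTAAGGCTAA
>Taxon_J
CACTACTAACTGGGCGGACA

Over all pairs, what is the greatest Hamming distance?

Pairwise Hamming distances:
  Taxon_Y vs Taxon_K: 8
  Taxon_Y vs Taxon_V: 9
  Taxon_Y vs Taxon_X: 9
  Taxon_Y vs Taxon_J: 10
  Taxon_K vs Taxon_V: 14
  Taxon_K vs Taxon_X: 13
  Taxon_K vs Taxon_J: 13
  Taxon_V vs Taxon_X: 13
  Taxon_V vs Taxon_J: 12
  Taxon_X vs Taxon_J: 13
The largest is 14, between Taxon_K and Taxon_V.

14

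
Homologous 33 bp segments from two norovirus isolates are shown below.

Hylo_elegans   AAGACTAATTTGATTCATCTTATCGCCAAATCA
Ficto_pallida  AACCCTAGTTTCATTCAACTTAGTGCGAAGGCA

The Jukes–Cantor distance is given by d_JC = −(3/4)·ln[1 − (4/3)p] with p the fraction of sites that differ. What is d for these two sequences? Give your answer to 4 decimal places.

0.3882

The sequences differ at positions 3 (G/C), 4 (A/C), 8 (A/G), 12 (G/C), 18 (T/A), 23 (T/G), 24 (C/T), 27 (C/G), 30 (A/G), 31 (T/G).
p = 10/33 = 0.303030.
d = −0.75 · ln(1 − (4/3)·0.303030) = −0.75 · ln(0.595960) = −0.75 · (-0.517582) = 0.3882.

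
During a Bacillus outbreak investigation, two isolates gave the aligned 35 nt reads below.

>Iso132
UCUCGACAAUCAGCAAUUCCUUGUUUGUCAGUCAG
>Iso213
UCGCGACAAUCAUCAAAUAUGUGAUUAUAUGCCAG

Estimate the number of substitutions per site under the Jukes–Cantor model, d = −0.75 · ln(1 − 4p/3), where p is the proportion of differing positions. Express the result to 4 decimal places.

Mismatches occur at site 3 (U→G), site 13 (G→U), site 17 (U→A), site 19 (C→A), site 20 (C→U), site 21 (U→G), site 24 (U→A), site 27 (G→A), site 29 (C→A), site 30 (A→U), site 32 (U→C).
p = 11/35 = 0.314286.
d = −0.75 · ln(1 − (4/3)·0.314286) = −0.75 · ln(0.580952) = −0.75 · (-0.543087) = 0.4073.

0.4073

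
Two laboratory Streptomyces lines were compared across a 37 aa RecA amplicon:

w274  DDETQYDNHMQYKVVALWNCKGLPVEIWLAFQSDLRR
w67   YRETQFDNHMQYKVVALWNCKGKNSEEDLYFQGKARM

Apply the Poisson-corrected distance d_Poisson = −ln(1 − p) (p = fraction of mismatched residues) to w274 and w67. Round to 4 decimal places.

Mismatches occur at site 1 (D→Y), site 2 (D→R), site 6 (Y→F), site 23 (L→K), site 24 (P→N), site 25 (V→S), site 27 (I→E), site 28 (W→D), site 30 (A→Y), site 33 (S→G), site 34 (D→K), site 35 (L→A), site 37 (R→M).
p = 13/37 = 0.351351.
d = −ln(1 − 0.351351) = −ln(0.648649) = 0.4329.

0.4329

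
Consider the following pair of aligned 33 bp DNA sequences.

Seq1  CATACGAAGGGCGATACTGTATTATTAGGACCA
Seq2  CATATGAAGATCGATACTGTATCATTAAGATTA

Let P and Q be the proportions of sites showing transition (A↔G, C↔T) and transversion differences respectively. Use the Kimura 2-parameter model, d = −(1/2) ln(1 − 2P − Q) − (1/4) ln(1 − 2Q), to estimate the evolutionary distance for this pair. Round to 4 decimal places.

The sequences differ at positions 5 (C/T, transition), 10 (G/A, transition), 11 (G/T, transversion), 23 (T/C, transition), 28 (G/A, transition), 31 (C/T, transition), 32 (C/T, transition).
Of the 7 differences, 6 transitions and 1 transversion over 33 sites: P = 6/33 = 0.181818, Q = 1/33 = 0.030303.
d = −0.5·ln(0.606061) − 0.25·ln(0.939394) = −0.5·(-0.500775) − 0.25·(-0.062520) = 0.2660.

0.2660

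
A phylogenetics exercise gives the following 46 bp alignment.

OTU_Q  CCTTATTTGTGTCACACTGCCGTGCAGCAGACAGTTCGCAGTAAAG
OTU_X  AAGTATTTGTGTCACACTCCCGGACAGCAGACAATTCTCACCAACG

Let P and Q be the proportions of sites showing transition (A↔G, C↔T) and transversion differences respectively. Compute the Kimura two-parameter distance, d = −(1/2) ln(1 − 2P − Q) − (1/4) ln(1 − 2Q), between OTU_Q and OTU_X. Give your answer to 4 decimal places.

The sequences differ at positions 1 (C/A, transversion), 2 (C/A, transversion), 3 (T/G, transversion), 19 (G/C, transversion), 23 (T/G, transversion), 24 (G/A, transition), 34 (G/A, transition), 38 (G/T, transversion), 41 (G/C, transversion), 42 (T/C, transition), 45 (A/C, transversion).
Of the 11 differences, 3 transitions and 8 transversions over 46 sites: P = 3/46 = 0.065217, Q = 8/46 = 0.173913.
d = −0.5·ln(0.695653) − 0.25·ln(0.652174) = −0.5·(-0.362904) − 0.25·(-0.427444) = 0.2883.

0.2883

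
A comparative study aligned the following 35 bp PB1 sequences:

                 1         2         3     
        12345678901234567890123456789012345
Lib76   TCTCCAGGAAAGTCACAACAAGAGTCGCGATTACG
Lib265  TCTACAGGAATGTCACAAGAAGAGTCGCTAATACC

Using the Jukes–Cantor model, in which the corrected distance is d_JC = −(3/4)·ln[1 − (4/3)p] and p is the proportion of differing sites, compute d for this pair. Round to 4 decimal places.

0.1946

The sequences differ at positions 4 (C/A), 11 (A/T), 19 (C/G), 29 (G/T), 31 (T/A), 35 (G/C).
p = 6/35 = 0.171429.
d = −0.75 · ln(1 − (4/3)·0.171429) = −0.75 · ln(0.771428) = −0.75 · (-0.259512) = 0.1946.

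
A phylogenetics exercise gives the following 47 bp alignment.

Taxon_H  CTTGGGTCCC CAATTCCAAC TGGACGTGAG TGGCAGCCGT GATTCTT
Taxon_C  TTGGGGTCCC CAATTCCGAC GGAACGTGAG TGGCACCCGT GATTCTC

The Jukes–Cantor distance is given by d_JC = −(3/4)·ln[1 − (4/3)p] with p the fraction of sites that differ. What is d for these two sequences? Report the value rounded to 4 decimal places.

Differing sites — 1:C/T; 3:T/G; 18:A/G; 21:T/G; 23:G/A; 36:G/C; 47:T/C.
p = 7/47 = 0.148936.
d = −0.75 · ln(1 − (4/3)·0.148936) = −0.75 · ln(0.801419) = −0.75 · (-0.221371) = 0.1660.

0.1660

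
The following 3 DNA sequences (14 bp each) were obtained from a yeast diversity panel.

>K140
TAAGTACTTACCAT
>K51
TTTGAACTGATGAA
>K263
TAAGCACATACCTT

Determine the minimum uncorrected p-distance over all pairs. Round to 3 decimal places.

0.214

Pairwise Hamming distances:
  K140 vs K51: 7
  K140 vs K263: 3
  K51 vs K263: 9
The smallest is 3 mismatches, between K140 and K263; p = 3/14 = 0.214.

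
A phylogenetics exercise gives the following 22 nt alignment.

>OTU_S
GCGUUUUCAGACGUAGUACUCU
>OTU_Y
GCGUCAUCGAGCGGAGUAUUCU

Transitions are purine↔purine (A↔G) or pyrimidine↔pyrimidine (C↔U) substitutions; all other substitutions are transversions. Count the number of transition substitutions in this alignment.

5

Mismatches occur at site 5 (U↔C, transition), site 6 (U↔A, transversion), site 9 (A↔G, transition), site 10 (G↔A, transition), site 11 (A↔G, transition), site 14 (U↔G, transversion), site 19 (C↔U, transition).
Of the 7 differences, 5 transitions and 2 transversions, so the answer is 5.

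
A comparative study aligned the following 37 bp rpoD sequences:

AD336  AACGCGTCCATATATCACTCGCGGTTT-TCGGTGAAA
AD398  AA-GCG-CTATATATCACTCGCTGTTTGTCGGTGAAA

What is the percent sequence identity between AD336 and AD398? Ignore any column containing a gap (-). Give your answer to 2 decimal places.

94.12%

Excluding the 3 gap columns leaves 34 comparable sites.
The sequences differ at positions 9 (C/T), 23 (G/T).
32 of the 34 comparable sites match, so the percent identity is 32/34 × 100 = 94.12%.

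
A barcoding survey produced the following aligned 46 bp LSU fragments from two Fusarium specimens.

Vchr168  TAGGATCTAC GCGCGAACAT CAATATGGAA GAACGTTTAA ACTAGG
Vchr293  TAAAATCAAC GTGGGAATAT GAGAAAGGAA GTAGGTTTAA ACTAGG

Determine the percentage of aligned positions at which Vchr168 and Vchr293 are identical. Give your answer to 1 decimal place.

73.9%

The sequences differ at positions 3 (G/A), 4 (G/A), 8 (T/A), 12 (C/T), 14 (C/G), 18 (C/T), 21 (C/G), 23 (A/G), 24 (T/A), 26 (T/A), 32 (A/T), 34 (C/G).
34 of the 46 sites match, so the percent identity is 34/46 × 100 = 73.9%.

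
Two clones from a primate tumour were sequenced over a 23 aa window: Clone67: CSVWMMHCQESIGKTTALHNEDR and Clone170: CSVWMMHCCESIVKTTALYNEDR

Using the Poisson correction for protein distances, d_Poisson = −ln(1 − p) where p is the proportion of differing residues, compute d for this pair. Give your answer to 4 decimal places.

0.1398

Differing sites — 9:Q/C; 13:G/V; 19:H/Y.
p = 3/23 = 0.130435.
d = −ln(1 − 0.130435) = −ln(0.869565) = 0.1398.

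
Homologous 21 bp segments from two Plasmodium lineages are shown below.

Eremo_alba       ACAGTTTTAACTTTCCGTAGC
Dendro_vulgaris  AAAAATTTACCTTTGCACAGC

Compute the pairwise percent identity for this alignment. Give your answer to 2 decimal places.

The sequences differ at positions 2 (C/A), 4 (G/A), 5 (T/A), 10 (A/C), 15 (C/G), 17 (G/A), 18 (T/C).
14 of the 21 sites match, so the percent identity is 14/21 × 100 = 66.67%.

66.67%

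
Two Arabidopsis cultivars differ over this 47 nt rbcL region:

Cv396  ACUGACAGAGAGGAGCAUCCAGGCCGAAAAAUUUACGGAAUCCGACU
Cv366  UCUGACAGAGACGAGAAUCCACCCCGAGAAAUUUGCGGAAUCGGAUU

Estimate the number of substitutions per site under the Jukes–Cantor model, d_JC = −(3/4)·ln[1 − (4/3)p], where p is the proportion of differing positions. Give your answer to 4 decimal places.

Mismatches occur at site 1 (A→U), site 12 (G→C), site 16 (C→A), site 22 (G→C), site 23 (G→C), site 28 (A→G), site 35 (A→G), site 43 (C→G), site 46 (C→U).
p = 9/47 = 0.191489.
d = −0.75 · ln(1 − (4/3)·0.191489) = −0.75 · ln(0.744681) = −0.75 · (-0.294799) = 0.2211.

0.2211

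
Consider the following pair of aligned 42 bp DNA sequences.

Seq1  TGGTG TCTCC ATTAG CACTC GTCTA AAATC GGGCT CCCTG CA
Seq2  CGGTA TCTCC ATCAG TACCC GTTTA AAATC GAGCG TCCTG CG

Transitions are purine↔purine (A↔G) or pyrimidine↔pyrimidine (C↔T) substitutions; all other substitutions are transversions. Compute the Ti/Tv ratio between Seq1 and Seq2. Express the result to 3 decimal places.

Differing sites — 1:T/C (Ti); 5:G/A (Ti); 13:T/C (Ti); 16:C/T (Ti); 19:T/C (Ti); 23:C/T (Ti); 32:G/A (Ti); 35:T/G (Tv); 36:C/T (Ti); 42:A/G (Ti).
Of the 10 differences, 9 transitions and 1 transversion, so Ti/Tv = 9/1 = 9.000.

9.000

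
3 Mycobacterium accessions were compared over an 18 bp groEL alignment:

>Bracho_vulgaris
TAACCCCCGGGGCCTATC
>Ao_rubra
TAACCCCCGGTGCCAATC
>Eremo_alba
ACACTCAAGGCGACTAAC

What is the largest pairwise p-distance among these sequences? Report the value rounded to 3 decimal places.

0.500

Pairwise Hamming distances:
  Bracho_vulgaris vs Ao_rubra: 2
  Bracho_vulgaris vs Eremo_alba: 8
  Ao_rubra vs Eremo_alba: 9
The largest is 9 mismatches, between Ao_rubra and Eremo_alba; p = 9/18 = 0.500.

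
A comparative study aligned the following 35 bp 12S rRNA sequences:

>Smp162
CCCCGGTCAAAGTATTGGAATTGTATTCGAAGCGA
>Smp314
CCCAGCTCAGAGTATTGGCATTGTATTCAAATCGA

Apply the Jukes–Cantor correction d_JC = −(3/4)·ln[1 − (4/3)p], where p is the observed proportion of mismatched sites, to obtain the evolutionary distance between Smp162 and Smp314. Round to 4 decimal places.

Mismatches occur at site 4 (C→A), site 6 (G→C), site 10 (A→G), site 19 (A→C), site 29 (G→A), site 32 (G→T).
p = 6/35 = 0.171429.
d = −0.75 · ln(1 − (4/3)·0.171429) = −0.75 · ln(0.771428) = −0.75 · (-0.259512) = 0.1946.

0.1946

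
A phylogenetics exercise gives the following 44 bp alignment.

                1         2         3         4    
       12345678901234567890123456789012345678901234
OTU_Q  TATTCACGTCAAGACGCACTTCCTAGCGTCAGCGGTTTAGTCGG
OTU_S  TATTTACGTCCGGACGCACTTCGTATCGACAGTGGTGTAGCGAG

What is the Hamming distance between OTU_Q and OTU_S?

Differing sites — 5:C/T; 11:A/C; 12:A/G; 23:C/G; 26:G/T; 29:T/A; 33:C/T; 37:T/G; 41:T/C; 42:C/G; 43:G/A.
That gives 11 mismatches out of 44 aligned sites, so the Hamming distance is 11.

11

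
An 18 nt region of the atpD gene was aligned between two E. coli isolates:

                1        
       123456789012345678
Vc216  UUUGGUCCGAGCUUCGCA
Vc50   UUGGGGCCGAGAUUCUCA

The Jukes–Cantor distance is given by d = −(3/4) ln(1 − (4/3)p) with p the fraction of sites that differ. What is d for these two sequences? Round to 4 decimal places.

0.2635

The sequences differ at positions 3 (U/G), 6 (U/G), 12 (C/A), 16 (G/U).
p = 4/18 = 0.222222.
d = −0.75 · ln(1 − (4/3)·0.222222) = −0.75 · ln(0.703704) = −0.75 · (-0.351397) = 0.2635.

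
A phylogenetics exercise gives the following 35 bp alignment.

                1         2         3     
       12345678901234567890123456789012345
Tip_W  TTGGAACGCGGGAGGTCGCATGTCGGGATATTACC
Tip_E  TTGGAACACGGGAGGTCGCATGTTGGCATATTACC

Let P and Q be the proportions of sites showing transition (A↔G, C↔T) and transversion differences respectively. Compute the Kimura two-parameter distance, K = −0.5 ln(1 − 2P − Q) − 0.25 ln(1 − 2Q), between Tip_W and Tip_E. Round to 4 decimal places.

0.0918

Mismatches occur at site 8 (G→A, transition), site 24 (C→T, transition), site 27 (G→C, transversion).
Of the 3 differences, 2 transitions and 1 transversion over 35 sites: P = 2/35 = 0.057143, Q = 1/35 = 0.028571.
d = −0.5·ln(0.857143) − 0.25·ln(0.942858) = −0.5·(-0.154151) − 0.25·(-0.058840) = 0.0918.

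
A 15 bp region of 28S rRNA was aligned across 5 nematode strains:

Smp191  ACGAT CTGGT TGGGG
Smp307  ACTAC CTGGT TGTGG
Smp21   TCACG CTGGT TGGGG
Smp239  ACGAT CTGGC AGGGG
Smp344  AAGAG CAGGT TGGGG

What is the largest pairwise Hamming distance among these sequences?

6

Pairwise Hamming distances:
  Smp191 vs Smp307: 3
  Smp191 vs Smp21: 4
  Smp191 vs Smp239: 2
  Smp191 vs Smp344: 3
  Smp307 vs Smp21: 5
  Smp307 vs Smp239: 5
  Smp307 vs Smp344: 5
  Smp21 vs Smp239: 6
  Smp21 vs Smp344: 5
  Smp239 vs Smp344: 5
The largest is 6, between Smp21 and Smp239.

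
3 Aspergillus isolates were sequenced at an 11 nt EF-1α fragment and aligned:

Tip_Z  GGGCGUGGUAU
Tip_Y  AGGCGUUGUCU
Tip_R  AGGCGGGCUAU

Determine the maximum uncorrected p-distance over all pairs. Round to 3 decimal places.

Pairwise Hamming distances:
  Tip_Z vs Tip_Y: 3
  Tip_Z vs Tip_R: 3
  Tip_Y vs Tip_R: 4
The largest is 4 mismatches, between Tip_Y and Tip_R; p = 4/11 = 0.364.

0.364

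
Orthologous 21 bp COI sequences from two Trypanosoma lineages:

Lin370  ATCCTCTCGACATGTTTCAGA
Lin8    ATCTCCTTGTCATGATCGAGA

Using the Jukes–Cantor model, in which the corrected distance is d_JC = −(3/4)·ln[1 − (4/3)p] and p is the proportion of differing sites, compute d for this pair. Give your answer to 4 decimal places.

Differing sites — 4:C/T; 5:T/C; 8:C/T; 10:A/T; 15:T/A; 17:T/C; 18:C/G.
p = 7/21 = 0.333333.
d = −0.75 · ln(1 − (4/3)·0.333333) = −0.75 · ln(0.555556) = −0.75 · (-0.587786) = 0.4408.

0.4408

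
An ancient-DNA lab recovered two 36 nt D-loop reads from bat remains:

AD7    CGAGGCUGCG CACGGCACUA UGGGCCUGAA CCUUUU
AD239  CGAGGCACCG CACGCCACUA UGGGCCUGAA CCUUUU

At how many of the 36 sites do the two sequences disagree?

Mismatches occur at site 7 (U↔A), site 8 (G↔C), site 15 (G↔C).
That gives 3 mismatches out of 36 aligned sites, so the Hamming distance is 3.

3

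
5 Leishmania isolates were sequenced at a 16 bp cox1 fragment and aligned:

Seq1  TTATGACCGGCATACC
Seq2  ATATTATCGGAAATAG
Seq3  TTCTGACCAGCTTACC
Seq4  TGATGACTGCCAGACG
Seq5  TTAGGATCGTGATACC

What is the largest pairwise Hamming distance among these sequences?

11

Pairwise Hamming distances:
  Seq1 vs Seq2: 8
  Seq1 vs Seq3: 3
  Seq1 vs Seq4: 5
  Seq1 vs Seq5: 4
  Seq2 vs Seq3: 11
  Seq2 vs Seq4: 10
  Seq2 vs Seq5: 9
  Seq3 vs Seq4: 8
  Seq3 vs Seq5: 7
  Seq4 vs Seq5: 8
The largest is 11, between Seq2 and Seq3.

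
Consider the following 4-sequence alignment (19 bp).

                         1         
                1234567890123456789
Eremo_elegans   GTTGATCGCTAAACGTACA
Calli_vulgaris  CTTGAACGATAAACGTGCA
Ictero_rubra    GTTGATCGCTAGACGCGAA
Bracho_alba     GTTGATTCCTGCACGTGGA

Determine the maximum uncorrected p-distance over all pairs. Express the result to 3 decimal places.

0.421

Pairwise Hamming distances:
  Eremo_elegans vs Calli_vulgaris: 4
  Eremo_elegans vs Ictero_rubra: 4
  Eremo_elegans vs Bracho_alba: 6
  Calli_vulgaris vs Ictero_rubra: 6
  Calli_vulgaris vs Bracho_alba: 8
  Ictero_rubra vs Bracho_alba: 6
The largest is 8 mismatches, between Calli_vulgaris and Bracho_alba; p = 8/19 = 0.421.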